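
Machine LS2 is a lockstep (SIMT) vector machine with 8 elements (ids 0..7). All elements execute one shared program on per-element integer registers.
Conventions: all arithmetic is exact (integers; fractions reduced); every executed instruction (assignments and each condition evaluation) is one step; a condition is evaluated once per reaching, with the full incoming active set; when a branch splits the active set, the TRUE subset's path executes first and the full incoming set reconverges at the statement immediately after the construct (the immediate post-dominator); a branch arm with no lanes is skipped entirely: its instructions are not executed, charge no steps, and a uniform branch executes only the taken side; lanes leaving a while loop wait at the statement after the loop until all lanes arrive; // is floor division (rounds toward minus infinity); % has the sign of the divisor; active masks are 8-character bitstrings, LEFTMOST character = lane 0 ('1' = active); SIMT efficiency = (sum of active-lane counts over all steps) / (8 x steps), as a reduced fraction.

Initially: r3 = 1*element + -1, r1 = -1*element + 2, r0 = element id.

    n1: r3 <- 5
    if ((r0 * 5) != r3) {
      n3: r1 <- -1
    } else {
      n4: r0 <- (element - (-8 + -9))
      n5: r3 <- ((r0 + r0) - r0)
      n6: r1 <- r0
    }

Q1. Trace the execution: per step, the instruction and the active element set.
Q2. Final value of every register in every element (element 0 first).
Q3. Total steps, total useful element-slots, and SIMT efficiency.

step 0: r3 <- 5                      11111111
step 1: eval ((r0 * 5) != r3)        11111111
step 2: r1 <- -1                     10111111
step 3: r0 <- (element - (-8 + -9))  01000000
step 4: r3 <- ((r0 + r0) - r0)       01000000
step 5: r1 <- r0                     01000000

Answer: 6 steps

r3: 5,18,5,5,5,5,5,5
r1: -1,18,-1,-1,-1,-1,-1,-1
r0: 0,18,2,3,4,5,6,7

steps = 6; useful = 26; efficiency = 26/48 = 13/24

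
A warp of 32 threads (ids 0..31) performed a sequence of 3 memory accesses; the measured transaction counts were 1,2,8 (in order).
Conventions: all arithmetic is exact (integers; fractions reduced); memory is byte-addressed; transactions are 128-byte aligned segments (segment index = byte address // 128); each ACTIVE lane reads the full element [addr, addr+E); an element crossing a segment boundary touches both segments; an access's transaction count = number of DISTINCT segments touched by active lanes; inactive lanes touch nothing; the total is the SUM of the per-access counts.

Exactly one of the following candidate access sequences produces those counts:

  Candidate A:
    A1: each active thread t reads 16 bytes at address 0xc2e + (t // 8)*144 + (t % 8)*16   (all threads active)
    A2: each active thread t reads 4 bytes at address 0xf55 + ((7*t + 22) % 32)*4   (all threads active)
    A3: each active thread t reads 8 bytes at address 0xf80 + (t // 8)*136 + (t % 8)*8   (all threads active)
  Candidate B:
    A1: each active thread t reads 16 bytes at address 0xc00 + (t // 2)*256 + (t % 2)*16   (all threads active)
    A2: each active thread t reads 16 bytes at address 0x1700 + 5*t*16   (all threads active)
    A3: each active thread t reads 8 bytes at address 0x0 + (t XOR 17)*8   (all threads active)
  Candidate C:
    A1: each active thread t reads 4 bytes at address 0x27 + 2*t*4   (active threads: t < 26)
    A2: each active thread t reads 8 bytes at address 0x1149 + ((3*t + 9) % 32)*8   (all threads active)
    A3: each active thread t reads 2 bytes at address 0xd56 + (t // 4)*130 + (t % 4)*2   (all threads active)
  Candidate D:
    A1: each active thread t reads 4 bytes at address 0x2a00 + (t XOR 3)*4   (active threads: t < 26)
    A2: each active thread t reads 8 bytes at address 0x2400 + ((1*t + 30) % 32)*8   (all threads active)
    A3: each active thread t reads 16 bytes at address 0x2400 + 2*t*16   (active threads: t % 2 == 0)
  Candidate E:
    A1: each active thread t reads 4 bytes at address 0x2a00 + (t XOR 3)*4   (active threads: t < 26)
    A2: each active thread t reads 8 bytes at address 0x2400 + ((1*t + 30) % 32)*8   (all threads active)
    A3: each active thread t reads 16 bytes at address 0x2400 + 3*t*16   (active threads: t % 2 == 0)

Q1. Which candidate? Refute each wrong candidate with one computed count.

A: A1 gives 5 transactions, not 1
B: A1 gives 16 transactions, not 1
C: A1 gives 2 transactions, not 1
E: A3 gives 12 transactions, not 8
D: all counts match (1,2,8)

Answer: D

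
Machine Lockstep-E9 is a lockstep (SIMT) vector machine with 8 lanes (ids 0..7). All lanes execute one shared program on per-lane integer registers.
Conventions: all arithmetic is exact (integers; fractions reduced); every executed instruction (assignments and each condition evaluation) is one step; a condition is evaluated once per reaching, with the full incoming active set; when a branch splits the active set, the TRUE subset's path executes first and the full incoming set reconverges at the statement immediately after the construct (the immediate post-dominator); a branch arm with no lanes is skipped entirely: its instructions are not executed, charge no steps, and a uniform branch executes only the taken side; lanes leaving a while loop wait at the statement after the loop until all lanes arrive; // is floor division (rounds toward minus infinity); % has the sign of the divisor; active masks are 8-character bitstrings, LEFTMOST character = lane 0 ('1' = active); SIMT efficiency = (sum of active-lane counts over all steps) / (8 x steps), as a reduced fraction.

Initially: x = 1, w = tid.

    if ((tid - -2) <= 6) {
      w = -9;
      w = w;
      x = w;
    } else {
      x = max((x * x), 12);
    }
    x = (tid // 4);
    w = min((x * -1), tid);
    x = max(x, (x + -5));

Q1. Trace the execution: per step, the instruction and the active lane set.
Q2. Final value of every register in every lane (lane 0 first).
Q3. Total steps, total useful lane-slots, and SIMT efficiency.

step 0: eval ((tid - -2) <= 6)       11111111
step 1: w <- -9                      11111000
step 2: w <- w                       11111000
step 3: x <- w                       11111000
step 4: x <- max((x * x), 12)        00000111
step 5: x <- (tid // 4)              11111111
step 6: w <- min((x * -1), tid)      11111111
step 7: x <- max(x, (x + -5))        11111111

Answer: 8 steps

x: 0,0,0,0,1,1,1,1
w: 0,0,0,0,-1,-1,-1,-1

steps = 8; useful = 50; efficiency = 50/64 = 25/32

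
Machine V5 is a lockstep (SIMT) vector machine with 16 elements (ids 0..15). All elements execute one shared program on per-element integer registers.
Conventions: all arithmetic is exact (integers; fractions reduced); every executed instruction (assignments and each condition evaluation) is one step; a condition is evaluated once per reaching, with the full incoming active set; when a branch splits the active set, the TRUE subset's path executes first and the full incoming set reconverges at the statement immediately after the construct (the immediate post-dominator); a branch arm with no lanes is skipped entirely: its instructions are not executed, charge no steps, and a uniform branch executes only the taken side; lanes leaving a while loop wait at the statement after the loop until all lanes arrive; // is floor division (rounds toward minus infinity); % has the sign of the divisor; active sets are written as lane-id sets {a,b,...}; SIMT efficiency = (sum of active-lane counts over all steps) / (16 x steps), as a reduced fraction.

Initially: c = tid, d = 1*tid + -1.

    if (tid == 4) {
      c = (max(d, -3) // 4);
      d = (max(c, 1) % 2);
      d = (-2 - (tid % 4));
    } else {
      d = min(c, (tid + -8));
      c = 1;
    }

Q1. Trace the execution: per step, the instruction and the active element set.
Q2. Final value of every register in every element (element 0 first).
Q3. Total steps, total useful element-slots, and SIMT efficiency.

step 0: eval (tid == 4)              {0,1,2,3,4,5,6,7,8,9,10,11,12,13,14,15}
step 1: c <- (max(d, -3) // 4)       {4}
step 2: d <- (max(c, 1) % 2)         {4}
step 3: d <- (-2 - (tid % 4))        {4}
step 4: d <- min(c, (tid + -8))      {0,1,2,3,5,6,7,8,9,10,11,12,13,14,15}
step 5: c <- 1                       {0,1,2,3,5,6,7,8,9,10,11,12,13,14,15}

Answer: 6 steps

c: 1,1,1,1,0,1,1,1,1,1,1,1,1,1,1,1
d: -8,-7,-6,-5,-2,-3,-2,-1,0,1,2,3,4,5,6,7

steps = 6; useful = 49; efficiency = 49/96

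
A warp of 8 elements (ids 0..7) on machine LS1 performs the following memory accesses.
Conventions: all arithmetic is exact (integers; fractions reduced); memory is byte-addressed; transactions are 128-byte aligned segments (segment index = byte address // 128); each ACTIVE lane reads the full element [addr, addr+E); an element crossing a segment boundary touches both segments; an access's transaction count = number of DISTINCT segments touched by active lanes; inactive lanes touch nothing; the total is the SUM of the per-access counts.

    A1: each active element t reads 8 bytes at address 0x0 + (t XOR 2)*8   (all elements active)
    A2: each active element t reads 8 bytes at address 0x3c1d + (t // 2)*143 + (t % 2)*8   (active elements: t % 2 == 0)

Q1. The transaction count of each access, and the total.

A1: 1 transaction
A2: 4 transactions

Answer: 1,4; total 5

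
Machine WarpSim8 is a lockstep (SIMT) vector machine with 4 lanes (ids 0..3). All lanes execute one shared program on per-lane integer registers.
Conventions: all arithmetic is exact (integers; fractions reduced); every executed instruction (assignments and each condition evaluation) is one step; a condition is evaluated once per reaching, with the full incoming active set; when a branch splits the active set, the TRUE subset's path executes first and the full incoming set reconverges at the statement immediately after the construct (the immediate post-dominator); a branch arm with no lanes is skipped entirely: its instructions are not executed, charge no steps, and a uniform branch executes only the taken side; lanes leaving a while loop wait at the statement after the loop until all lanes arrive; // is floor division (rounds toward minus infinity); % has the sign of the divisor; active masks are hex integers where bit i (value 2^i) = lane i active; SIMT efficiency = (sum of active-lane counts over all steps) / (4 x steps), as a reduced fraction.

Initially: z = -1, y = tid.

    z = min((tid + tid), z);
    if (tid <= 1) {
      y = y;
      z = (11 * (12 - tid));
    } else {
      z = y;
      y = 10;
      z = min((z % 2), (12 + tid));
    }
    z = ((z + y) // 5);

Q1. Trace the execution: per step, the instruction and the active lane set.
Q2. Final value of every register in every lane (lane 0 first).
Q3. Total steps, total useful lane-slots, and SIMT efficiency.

step 0: z <- min((tid + tid), z)     0xf
step 1: eval (tid <= 1)              0xf
step 2: y <- y                       0x3
step 3: z <- (11 * (12 - tid))       0x3
step 4: z <- y                       0xc
step 5: y <- 10                      0xc
step 6: z <- min((z % 2), (12 + tid)) 0xc
step 7: z <- ((z + y) // 5)          0xf

Answer: 8 steps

z: 26,24,2,2
y: 0,1,10,10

steps = 8; useful = 22; efficiency = 22/32 = 11/16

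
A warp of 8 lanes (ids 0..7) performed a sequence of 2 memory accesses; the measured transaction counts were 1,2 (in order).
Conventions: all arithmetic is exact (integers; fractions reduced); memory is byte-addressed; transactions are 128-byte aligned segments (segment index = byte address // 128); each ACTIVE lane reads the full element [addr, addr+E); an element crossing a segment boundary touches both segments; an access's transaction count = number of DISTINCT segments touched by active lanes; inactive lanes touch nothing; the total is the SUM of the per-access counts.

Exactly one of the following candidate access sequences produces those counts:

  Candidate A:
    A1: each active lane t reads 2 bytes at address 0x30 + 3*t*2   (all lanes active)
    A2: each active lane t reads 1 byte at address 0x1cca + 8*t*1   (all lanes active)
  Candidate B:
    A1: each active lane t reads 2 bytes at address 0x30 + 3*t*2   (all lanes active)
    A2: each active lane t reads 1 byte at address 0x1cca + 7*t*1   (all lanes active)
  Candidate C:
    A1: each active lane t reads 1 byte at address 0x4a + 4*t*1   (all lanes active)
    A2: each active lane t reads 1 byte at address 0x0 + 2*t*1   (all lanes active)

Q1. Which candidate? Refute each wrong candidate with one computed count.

B: A2 gives 1 transaction, not 2
C: A2 gives 1 transaction, not 2
A: all counts match (1,2)

Answer: A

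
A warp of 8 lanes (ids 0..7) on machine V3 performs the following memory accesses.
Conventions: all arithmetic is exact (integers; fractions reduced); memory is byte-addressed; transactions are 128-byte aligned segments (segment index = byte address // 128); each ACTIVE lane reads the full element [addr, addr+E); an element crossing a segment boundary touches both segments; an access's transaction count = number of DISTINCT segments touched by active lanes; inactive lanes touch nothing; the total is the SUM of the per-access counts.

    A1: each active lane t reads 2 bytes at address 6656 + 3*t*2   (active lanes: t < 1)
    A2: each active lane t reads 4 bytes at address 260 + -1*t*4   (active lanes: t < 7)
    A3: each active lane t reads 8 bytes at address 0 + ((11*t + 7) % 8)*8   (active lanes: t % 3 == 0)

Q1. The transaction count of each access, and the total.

A1: 1 transaction
A2: 2 transactions
A3: 1 transaction

Answer: 1,2,1; total 4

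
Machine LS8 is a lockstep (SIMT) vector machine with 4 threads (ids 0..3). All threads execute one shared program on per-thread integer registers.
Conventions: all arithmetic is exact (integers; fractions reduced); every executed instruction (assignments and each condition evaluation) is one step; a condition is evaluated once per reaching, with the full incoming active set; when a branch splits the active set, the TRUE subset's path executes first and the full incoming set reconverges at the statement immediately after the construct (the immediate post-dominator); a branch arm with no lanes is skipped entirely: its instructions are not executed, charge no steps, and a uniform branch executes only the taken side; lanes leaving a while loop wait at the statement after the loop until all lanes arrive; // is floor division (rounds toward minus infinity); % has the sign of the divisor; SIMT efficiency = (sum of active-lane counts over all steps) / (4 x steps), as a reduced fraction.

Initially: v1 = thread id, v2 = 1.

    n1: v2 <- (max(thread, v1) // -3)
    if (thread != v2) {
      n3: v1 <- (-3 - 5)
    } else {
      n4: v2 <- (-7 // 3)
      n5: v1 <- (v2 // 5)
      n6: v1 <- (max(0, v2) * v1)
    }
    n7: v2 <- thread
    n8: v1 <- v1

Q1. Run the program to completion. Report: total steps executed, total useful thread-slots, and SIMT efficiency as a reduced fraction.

Answer: 8 steps, 22 useful, 11/16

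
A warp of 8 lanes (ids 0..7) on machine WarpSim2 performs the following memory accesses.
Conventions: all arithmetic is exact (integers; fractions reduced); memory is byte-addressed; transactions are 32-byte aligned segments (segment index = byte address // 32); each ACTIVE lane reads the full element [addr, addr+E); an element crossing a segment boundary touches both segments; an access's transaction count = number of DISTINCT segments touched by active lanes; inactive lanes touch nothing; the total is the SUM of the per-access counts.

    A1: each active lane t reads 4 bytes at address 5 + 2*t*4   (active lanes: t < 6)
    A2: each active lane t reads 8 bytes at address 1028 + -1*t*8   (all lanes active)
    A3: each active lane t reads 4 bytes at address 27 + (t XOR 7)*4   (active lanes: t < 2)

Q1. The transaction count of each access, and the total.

A1: 2 transactions
A2: 3 transactions
A3: 1 transaction

Answer: 2,3,1; total 6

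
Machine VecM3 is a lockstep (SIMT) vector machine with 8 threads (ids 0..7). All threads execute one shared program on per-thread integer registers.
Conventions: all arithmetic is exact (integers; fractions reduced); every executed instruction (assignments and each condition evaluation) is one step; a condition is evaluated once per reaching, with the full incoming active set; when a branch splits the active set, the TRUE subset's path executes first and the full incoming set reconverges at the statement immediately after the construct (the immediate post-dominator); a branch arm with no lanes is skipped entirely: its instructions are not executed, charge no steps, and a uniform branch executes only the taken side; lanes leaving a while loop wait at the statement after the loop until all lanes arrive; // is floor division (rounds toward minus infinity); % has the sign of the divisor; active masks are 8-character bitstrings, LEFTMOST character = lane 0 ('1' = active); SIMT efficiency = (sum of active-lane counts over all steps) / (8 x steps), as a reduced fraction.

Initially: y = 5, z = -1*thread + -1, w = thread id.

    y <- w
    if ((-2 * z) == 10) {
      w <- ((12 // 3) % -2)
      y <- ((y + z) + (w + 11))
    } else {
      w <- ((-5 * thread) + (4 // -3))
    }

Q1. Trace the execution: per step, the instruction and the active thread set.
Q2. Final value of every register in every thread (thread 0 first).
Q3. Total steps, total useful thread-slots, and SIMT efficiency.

step 0: y <- w                       11111111
step 1: eval ((-2 * z) == 10)        11111111
step 2: w <- ((12 // 3) % -2)        00001000
step 3: y <- ((y + z) + (w + 11))    00001000
step 4: w <- ((-5 * thread) + (4 // -3)) 11110111

Answer: 5 steps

y: 0,1,2,3,10,5,6,7
z: -1,-2,-3,-4,-5,-6,-7,-8
w: -2,-7,-12,-17,0,-27,-32,-37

steps = 5; useful = 25; efficiency = 25/40 = 5/8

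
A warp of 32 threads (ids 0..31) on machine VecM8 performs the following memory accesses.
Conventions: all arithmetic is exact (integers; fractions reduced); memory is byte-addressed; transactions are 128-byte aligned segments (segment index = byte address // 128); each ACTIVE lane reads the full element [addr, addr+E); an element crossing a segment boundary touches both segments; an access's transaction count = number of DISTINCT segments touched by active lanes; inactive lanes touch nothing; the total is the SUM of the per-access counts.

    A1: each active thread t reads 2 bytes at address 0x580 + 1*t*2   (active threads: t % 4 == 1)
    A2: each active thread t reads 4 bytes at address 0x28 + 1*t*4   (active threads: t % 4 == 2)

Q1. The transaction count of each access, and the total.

A1: 1 transaction
A2: 2 transactions

Answer: 1,2; total 3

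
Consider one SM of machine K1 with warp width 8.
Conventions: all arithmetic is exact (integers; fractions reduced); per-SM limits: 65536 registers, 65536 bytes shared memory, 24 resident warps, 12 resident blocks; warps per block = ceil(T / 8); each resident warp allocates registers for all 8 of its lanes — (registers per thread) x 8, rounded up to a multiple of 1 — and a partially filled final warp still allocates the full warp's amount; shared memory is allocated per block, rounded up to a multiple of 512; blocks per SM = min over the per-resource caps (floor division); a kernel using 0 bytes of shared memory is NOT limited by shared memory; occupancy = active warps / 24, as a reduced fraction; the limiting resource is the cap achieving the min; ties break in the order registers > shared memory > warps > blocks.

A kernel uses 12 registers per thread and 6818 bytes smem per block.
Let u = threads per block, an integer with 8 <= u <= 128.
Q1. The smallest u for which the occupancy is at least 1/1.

Answer: u = 17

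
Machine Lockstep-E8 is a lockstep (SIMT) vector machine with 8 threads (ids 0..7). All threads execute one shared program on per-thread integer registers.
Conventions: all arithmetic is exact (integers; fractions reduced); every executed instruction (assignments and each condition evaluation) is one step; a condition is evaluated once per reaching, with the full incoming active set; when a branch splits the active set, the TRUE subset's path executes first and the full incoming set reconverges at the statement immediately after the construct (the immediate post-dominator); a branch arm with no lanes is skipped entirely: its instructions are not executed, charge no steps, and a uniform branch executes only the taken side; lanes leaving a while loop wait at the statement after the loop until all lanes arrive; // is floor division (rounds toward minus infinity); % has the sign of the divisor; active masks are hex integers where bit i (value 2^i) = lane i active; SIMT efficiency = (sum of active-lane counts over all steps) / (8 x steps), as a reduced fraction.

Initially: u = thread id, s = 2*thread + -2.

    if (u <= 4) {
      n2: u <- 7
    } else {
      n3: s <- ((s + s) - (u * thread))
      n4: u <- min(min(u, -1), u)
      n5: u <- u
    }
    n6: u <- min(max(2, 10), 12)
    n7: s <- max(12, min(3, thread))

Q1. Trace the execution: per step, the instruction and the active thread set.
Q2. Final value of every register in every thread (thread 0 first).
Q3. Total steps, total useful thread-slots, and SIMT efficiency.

step 0: eval (u <= 4)                0xff
step 1: u <- 7                       0x1f
step 2: s <- ((s + s) - (u * thread)) 0xe0
step 3: u <- min(min(u, -1), u)      0xe0
step 4: u <- u                       0xe0
step 5: u <- min(max(2, 10), 12)     0xff
step 6: s <- max(12, min(3, thread)) 0xff

Answer: 7 steps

u: 10,10,10,10,10,10,10,10
s: 12,12,12,12,12,12,12,12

steps = 7; useful = 38; efficiency = 38/56 = 19/28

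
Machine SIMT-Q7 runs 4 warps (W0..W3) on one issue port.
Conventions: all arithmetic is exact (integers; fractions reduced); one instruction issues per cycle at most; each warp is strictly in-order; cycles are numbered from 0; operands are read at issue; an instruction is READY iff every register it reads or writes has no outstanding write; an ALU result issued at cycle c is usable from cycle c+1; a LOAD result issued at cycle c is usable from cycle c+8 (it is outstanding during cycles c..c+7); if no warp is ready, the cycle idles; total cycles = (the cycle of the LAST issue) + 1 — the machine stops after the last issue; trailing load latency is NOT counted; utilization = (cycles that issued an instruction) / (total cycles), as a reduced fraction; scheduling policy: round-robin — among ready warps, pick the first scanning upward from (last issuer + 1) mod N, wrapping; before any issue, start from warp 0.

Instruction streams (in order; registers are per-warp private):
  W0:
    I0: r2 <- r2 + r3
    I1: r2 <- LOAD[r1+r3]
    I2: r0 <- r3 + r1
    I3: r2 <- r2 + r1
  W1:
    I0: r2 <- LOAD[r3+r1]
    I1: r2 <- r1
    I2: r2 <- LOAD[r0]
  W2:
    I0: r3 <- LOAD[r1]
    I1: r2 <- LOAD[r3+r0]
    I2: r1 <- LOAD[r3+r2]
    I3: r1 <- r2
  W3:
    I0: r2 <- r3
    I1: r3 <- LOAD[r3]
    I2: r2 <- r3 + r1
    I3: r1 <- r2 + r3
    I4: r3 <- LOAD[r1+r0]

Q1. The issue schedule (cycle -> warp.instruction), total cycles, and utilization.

cycle 0: W0.I0
cycle 1: W1.I0
cycle 2: W2.I0
cycle 3: W3.I0
cycle 4: W0.I1
cycle 5: W3.I1
cycle 6: W0.I2
cycle 7: idle
cycle 8: idle
cycle 9: W1.I1
cycle 10: W2.I1
cycle 11: W1.I2
cycle 12: W0.I3
cycle 13: W3.I2
cycle 14: W3.I3
cycle 15: W3.I4
cycle 16: idle
cycle 17: idle
cycle 18: W2.I2
cycle 19: idle
cycle 20: idle
cycle 21: idle
cycle 22: idle
cycle 23: idle
cycle 24: idle
cycle 25: idle
cycle 26: W2.I3

Answer: 27 cycles, utilization 16/27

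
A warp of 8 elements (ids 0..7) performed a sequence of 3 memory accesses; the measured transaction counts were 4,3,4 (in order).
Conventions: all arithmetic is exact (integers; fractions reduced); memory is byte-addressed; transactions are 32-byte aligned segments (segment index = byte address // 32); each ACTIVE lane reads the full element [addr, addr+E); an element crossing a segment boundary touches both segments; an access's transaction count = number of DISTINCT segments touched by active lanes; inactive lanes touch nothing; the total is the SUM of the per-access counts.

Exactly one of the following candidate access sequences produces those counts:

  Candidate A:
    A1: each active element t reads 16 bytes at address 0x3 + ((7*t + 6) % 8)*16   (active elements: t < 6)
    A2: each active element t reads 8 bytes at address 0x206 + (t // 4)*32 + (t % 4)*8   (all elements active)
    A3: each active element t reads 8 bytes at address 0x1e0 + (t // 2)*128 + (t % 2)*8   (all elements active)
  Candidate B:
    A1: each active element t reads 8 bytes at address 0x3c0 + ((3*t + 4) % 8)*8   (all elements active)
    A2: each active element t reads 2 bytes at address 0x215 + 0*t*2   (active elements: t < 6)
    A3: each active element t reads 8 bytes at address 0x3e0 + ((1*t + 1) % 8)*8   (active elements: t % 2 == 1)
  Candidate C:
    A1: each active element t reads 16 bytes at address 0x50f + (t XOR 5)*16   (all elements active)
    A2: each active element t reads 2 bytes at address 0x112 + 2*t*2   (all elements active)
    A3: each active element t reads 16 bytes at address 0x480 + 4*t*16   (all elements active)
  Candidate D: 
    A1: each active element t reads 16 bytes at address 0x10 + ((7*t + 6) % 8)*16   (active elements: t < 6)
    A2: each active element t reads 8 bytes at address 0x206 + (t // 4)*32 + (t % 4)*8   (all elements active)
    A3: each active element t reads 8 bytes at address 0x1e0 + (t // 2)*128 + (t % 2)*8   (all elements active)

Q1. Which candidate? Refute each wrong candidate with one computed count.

B: A1 gives 2 transactions, not 4
C: A1 gives 5 transactions, not 4
D: A1 gives 3 transactions, not 4
A: all counts match (4,3,4)

Answer: A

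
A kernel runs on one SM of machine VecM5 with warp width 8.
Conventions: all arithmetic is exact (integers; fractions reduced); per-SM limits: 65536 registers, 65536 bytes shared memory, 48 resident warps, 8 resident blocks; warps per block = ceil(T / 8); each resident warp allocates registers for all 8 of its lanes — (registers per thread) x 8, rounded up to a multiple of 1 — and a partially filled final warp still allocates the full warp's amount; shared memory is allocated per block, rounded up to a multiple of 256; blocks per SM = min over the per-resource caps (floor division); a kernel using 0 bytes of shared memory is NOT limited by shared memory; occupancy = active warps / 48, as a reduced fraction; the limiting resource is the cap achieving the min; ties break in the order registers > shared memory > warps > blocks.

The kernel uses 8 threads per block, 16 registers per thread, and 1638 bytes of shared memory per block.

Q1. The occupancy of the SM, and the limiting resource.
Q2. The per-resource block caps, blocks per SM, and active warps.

Answer: occupancy 1/6, limited by blocks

registers: 512 blocks
shared memory: 36 blocks
warps: 48 blocks
blocks: 8 blocks

Answer: 8 blocks, 8 active warps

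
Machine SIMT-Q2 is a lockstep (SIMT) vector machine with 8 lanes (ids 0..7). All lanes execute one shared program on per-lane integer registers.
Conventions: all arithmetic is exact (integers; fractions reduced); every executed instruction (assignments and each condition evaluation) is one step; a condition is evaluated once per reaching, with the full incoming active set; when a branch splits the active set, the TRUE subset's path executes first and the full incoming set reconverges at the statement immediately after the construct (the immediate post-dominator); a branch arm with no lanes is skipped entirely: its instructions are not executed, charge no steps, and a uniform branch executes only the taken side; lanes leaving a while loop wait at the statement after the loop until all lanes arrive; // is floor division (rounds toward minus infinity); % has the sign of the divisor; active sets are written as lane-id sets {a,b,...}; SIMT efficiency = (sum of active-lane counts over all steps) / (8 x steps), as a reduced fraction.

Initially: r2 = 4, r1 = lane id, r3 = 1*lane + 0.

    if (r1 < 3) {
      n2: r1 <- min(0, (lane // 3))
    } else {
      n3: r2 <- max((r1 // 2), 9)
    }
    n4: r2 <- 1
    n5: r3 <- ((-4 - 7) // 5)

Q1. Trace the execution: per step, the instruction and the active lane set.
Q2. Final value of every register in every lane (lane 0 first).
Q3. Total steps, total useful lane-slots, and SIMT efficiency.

step 0: eval (r1 < 3)                {0,1,2,3,4,5,6,7}
step 1: r1 <- min(0, (lane // 3))    {0,1,2}
step 2: r2 <- max((r1 // 2), 9)      {3,4,5,6,7}
step 3: r2 <- 1                      {0,1,2,3,4,5,6,7}
step 4: r3 <- ((-4 - 7) // 5)        {0,1,2,3,4,5,6,7}

Answer: 5 steps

r2: 1,1,1,1,1,1,1,1
r1: 0,0,0,3,4,5,6,7
r3: -3,-3,-3,-3,-3,-3,-3,-3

steps = 5; useful = 32; efficiency = 32/40 = 4/5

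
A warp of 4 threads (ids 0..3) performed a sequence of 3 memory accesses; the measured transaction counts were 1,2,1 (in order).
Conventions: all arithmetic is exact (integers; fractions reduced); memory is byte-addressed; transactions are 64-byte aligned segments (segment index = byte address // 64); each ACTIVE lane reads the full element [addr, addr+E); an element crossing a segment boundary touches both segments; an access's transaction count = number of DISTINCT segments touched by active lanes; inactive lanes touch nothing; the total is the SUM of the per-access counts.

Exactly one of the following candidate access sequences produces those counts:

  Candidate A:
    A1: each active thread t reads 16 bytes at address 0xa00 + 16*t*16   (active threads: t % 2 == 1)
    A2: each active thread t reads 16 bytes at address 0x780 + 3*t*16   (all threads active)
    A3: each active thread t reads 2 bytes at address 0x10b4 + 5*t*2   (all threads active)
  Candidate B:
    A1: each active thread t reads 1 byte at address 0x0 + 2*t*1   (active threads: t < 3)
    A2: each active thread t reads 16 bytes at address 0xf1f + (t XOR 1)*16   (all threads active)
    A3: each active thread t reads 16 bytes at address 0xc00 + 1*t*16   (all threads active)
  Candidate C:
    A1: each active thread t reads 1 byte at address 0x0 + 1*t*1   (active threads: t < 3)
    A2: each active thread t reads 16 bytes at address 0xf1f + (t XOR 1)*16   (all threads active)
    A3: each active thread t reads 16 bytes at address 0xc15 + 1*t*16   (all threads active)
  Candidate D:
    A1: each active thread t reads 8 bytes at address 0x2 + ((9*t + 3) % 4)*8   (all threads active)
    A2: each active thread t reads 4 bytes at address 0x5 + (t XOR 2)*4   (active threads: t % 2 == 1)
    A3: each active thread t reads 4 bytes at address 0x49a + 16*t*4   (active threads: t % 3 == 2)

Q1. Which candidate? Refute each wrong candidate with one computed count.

A: A1 gives 2 transactions, not 1
C: A3 gives 2 transactions, not 1
D: A2 gives 1 transaction, not 2
B: all counts match (1,2,1)

Answer: B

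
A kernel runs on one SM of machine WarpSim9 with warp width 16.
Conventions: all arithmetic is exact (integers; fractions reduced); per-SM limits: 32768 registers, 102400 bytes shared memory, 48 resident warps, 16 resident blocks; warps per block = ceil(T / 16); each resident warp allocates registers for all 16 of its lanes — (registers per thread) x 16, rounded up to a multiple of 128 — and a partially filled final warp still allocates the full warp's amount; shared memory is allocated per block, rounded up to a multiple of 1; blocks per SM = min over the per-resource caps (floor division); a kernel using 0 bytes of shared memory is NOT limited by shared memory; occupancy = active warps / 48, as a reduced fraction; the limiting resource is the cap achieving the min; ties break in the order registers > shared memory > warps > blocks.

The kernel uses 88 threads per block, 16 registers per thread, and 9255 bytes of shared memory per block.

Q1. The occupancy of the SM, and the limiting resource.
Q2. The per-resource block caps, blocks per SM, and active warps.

Answer: occupancy 1, limited by warps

registers: 21 blocks
shared memory: 11 blocks
warps: 8 blocks
blocks: 16 blocks

Answer: 8 blocks, 48 active warps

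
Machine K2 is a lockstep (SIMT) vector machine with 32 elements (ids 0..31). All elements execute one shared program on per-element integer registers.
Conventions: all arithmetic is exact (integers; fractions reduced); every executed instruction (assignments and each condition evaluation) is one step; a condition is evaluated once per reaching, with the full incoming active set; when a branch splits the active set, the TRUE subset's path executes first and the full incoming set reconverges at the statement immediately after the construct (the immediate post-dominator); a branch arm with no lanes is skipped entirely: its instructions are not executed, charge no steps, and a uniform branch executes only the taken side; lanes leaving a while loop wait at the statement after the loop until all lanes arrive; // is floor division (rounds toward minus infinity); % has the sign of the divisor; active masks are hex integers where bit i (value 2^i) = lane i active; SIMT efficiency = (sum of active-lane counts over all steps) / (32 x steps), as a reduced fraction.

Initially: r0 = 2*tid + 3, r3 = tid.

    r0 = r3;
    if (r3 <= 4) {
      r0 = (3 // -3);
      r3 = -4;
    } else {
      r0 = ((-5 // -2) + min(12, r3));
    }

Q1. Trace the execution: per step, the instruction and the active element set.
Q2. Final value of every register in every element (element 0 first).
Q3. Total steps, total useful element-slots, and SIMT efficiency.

step 0: r0 <- r3                     0xffffffff
step 1: eval (r3 <= 4)               0xffffffff
step 2: r0 <- (3 // -3)              0x0000001f
step 3: r3 <- -4                     0x0000001f
step 4: r0 <- ((-5 // -2) + min(12, r3)) 0xffffffe0

Answer: 5 steps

r0: -1,-1,-1,-1,-1,7,8,9,10,11,12,13,14,14,14,14,14,14,14,14,14,14,14,14,14,14,14,14,14,14,14,14
r3: -4,-4,-4,-4,-4,5,6,7,8,9,10,11,12,13,14,15,16,17,18,19,20,21,22,23,24,25,26,27,28,29,30,31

steps = 5; useful = 101; efficiency = 101/160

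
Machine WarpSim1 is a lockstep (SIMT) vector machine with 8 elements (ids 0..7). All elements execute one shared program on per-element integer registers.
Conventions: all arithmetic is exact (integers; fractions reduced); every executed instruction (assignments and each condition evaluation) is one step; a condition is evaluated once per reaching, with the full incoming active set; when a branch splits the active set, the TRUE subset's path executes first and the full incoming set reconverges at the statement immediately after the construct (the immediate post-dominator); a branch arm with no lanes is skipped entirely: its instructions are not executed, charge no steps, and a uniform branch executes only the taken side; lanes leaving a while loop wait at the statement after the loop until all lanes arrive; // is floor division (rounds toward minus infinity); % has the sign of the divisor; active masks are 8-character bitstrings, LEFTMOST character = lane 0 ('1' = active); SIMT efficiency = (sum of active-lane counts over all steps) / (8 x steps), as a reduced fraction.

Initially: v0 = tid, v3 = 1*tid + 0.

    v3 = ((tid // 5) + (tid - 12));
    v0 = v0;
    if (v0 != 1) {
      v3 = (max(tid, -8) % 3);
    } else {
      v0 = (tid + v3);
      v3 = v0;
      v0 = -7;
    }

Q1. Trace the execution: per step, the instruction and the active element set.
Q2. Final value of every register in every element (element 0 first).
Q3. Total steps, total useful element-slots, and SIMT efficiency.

step 0: v3 <- ((tid // 5) + (tid - 12)) 11111111
step 1: v0 <- v0                     11111111
step 2: eval (v0 != 1)               11111111
step 3: v3 <- (max(tid, -8) % 3)     10111111
step 4: v0 <- (tid + v3)             01000000
step 5: v3 <- v0                     01000000
step 6: v0 <- -7                     01000000

Answer: 7 steps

v0: 0,-7,2,3,4,5,6,7
v3: 0,-10,2,0,1,2,0,1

steps = 7; useful = 34; efficiency = 34/56 = 17/28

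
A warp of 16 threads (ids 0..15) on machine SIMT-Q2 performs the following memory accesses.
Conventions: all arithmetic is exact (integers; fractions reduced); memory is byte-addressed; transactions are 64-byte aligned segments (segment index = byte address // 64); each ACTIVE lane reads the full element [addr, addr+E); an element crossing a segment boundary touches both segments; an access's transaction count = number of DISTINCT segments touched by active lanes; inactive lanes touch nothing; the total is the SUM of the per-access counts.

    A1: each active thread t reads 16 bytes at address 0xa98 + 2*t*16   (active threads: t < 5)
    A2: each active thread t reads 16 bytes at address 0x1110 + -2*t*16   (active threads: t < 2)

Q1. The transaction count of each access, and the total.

A1: 3 transactions
A2: 2 transactions

Answer: 3,2; total 5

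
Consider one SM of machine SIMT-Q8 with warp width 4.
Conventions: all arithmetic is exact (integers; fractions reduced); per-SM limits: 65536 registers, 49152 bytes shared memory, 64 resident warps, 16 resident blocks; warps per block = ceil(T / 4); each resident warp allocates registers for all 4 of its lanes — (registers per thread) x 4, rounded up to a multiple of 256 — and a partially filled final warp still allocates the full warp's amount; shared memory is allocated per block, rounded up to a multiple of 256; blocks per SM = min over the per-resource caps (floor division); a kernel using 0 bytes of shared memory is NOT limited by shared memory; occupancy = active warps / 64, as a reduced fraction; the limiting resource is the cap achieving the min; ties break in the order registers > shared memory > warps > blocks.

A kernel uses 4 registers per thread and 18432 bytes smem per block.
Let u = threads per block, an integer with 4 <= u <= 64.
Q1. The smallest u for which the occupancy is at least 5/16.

Answer: u = 37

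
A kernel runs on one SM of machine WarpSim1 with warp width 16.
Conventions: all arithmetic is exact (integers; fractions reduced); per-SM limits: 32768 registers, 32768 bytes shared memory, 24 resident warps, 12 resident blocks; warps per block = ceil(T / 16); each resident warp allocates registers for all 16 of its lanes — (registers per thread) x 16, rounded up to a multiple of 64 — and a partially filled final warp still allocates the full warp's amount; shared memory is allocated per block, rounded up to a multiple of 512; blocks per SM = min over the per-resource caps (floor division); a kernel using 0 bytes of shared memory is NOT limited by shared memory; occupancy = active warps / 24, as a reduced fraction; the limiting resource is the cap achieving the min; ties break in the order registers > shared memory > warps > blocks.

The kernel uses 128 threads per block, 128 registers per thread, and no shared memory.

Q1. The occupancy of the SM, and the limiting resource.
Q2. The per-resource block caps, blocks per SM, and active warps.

Answer: occupancy 2/3, limited by registers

registers: 2 blocks
shared memory: no limit (kernel uses none)
warps: 3 blocks
blocks: 12 blocks

Answer: 2 blocks, 16 active warps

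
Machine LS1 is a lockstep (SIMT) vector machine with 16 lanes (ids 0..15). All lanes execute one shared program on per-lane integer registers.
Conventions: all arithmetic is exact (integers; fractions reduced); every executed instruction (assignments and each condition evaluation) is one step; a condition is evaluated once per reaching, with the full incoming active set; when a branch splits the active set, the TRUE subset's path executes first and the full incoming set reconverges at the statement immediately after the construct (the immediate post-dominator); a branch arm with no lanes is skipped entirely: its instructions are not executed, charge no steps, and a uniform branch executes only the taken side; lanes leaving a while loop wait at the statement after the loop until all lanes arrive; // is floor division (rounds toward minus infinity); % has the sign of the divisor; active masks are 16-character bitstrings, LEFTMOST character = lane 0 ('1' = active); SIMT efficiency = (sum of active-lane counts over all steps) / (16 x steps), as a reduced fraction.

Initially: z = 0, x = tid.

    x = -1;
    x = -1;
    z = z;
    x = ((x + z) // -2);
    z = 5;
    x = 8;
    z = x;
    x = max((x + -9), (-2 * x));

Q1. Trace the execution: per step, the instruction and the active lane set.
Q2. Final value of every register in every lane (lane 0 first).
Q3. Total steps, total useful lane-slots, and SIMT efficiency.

step 0: x <- -1                      1111111111111111
step 1: x <- -1                      1111111111111111
step 2: z <- z                       1111111111111111
step 3: x <- ((x + z) // -2)         1111111111111111
step 4: z <- 5                       1111111111111111
step 5: x <- 8                       1111111111111111
step 6: z <- x                       1111111111111111
step 7: x <- max((x + -9), (-2 * x)) 1111111111111111

Answer: 8 steps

z: 8,8,8,8,8,8,8,8,8,8,8,8,8,8,8,8
x: -1,-1,-1,-1,-1,-1,-1,-1,-1,-1,-1,-1,-1,-1,-1,-1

steps = 8; useful = 128; efficiency = 128/128 = 1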